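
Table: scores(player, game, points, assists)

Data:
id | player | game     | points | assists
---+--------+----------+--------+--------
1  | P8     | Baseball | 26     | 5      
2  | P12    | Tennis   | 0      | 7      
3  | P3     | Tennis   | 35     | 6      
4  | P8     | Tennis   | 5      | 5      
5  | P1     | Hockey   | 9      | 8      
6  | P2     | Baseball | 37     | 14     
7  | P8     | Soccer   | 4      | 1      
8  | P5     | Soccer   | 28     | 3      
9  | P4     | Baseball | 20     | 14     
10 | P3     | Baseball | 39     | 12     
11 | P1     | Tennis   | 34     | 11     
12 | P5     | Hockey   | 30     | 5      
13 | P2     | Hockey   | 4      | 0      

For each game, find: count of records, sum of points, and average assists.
SELECT game,
       COUNT(*) as cnt,
       SUM(points) as total_points,
       AVG(assists) as avg_assists
FROM scores
GROUP BY game

Result:
  Baseball: 4 records, 122 total points, 11.25 avg assists
  Hockey: 3 records, 43 total points, 4.33 avg assists
  Soccer: 2 records, 32 total points, 2.00 avg assists
  Tennis: 4 records, 74 total points, 7.25 avg assists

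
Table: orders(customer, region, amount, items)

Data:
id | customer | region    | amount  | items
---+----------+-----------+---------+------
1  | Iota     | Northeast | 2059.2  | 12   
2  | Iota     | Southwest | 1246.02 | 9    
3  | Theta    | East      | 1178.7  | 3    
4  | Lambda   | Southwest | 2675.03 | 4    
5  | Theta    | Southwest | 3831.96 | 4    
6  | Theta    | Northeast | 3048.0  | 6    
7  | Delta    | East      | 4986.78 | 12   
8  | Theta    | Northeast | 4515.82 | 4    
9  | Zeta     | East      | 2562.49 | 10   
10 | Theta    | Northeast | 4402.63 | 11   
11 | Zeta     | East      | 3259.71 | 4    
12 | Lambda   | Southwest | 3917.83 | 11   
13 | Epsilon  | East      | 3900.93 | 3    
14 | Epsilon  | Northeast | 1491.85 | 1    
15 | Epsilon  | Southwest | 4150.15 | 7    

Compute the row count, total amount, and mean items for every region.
SELECT region,
       COUNT(*) as cnt,
       SUM(amount) as total_amount,
       AVG(items) as avg_items
FROM orders
GROUP BY region

Result:
  East: 5 records, 15888.61 total amount, 6.40 avg items
  Northeast: 5 records, 15517.50 total amount, 6.80 avg items
  Southwest: 5 records, 15820.99 total amount, 7.00 avg items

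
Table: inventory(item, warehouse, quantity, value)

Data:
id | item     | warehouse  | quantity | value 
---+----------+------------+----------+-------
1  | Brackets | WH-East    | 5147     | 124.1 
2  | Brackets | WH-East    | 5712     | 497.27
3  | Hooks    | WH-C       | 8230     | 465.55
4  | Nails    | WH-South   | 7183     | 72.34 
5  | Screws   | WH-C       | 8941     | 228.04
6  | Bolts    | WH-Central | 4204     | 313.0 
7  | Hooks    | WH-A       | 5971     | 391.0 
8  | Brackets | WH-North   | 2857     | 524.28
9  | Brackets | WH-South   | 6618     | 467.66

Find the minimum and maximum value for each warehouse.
SELECT warehouse, MIN(value), MAX(value)
FROM inventory
GROUP BY warehouse

Result:
  WH-A: min=391.00, max=391.00
  WH-C: min=228.04, max=465.55
  WH-Central: min=313.00, max=313.00
  WH-East: min=124.10, max=497.27
  WH-North: min=524.28, max=524.28
  WH-South: min=72.34, max=467.66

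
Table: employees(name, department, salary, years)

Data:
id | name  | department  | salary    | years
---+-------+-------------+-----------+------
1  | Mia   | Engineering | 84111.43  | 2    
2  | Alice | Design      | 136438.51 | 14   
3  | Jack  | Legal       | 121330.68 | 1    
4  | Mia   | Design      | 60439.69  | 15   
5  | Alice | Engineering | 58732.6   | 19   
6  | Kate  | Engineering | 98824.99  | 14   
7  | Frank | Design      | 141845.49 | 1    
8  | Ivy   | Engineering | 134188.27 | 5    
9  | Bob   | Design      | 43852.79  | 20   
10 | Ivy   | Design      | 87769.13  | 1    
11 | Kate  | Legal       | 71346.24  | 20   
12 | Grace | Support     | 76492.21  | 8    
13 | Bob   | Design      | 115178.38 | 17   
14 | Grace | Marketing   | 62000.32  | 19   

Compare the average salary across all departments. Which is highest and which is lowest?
SELECT department, AVG(salary)
FROM employees
GROUP BY department
ORDER BY AVG(salary)

All groups:
  Marketing: 62000.32
  Support: 76492.21
  Engineering: 93964.32
  Legal: 96338.46
  Design: 97587.33

Highest: Design (97587.33)
Lowest: Marketing (62000.32)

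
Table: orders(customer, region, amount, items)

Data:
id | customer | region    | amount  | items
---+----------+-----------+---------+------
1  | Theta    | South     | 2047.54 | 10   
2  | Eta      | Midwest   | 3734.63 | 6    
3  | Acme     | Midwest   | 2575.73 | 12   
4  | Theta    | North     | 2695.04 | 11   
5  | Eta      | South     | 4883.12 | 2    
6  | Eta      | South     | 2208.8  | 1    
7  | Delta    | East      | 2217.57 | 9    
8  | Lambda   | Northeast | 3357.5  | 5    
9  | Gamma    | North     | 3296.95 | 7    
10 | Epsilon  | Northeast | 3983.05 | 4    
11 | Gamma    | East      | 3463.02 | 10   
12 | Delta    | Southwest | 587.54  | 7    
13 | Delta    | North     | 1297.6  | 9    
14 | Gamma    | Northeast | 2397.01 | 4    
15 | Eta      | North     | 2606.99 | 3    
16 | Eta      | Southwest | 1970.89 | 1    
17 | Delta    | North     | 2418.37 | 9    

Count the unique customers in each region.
SELECT region, COUNT(DISTINCT customer)
FROM orders
GROUP BY region

Result:
  East: 2 distinct
  Midwest: 2 distinct
  North: 4 distinct
  Northeast: 3 distinct
  South: 2 distinct
  Southwest: 2 distinct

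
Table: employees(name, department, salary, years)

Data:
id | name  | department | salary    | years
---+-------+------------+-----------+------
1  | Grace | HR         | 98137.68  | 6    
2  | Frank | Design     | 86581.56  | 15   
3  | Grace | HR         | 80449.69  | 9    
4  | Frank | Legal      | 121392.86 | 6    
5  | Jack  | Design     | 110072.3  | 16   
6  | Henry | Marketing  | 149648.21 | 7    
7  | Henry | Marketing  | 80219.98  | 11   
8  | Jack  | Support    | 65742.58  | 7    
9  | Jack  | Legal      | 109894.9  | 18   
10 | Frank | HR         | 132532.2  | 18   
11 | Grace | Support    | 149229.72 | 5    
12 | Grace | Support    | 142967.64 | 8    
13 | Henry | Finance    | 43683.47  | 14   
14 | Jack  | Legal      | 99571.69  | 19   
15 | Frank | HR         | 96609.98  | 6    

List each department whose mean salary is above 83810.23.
SELECT department, AVG(salary)
FROM employees
GROUP BY department
HAVING AVG(salary) > 83810.23

Result:
  Design: avg=98326.93
  HR: avg=101932.39
  Legal: avg=110286.48
  Marketing: avg=114934.10
  Support: avg=119313.31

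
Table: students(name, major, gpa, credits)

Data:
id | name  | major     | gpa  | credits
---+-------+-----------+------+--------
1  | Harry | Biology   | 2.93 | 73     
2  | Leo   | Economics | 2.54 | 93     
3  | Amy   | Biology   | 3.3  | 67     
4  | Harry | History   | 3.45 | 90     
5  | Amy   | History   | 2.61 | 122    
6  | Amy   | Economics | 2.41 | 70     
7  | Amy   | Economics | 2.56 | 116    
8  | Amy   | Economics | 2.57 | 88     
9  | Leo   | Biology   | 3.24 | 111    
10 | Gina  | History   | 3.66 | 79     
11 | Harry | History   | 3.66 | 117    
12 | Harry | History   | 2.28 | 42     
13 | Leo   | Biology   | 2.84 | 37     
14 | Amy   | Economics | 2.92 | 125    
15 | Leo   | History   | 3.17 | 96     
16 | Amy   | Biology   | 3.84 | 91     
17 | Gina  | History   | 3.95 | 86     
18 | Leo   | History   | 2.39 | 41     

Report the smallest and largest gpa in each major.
SELECT major, MIN(gpa), MAX(gpa)
FROM students
GROUP BY major

Result:
  Biology: min=2.84, max=3.84
  Economics: min=2.41, max=2.92
  History: min=2.28, max=3.95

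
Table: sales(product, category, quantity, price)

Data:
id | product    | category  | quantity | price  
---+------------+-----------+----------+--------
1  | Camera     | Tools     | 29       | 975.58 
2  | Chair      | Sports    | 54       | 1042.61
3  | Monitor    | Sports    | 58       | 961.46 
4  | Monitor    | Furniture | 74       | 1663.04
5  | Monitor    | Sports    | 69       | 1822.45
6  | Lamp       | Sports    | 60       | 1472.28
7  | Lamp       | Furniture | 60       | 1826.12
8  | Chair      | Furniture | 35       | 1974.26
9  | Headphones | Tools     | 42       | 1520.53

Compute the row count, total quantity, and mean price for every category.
SELECT category,
       COUNT(*) as cnt,
       SUM(quantity) as total_quantity,
       AVG(price) as avg_price
FROM sales
GROUP BY category

Result:
  Furniture: 3 records, 169 total quantity, 1821.14 avg price
  Sports: 4 records, 241 total quantity, 1324.70 avg price
  Tools: 2 records, 71 total quantity, 1248.06 avg price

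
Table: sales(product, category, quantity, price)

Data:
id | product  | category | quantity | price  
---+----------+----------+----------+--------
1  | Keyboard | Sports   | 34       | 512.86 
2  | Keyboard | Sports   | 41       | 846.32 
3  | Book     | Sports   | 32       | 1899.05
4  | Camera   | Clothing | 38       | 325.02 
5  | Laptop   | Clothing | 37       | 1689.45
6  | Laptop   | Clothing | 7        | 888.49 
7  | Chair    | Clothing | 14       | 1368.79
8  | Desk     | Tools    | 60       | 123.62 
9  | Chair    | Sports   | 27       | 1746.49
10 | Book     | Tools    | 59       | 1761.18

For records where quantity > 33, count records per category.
SELECT category, COUNT(*)
FROM sales
WHERE quantity > 33
GROUP BY category

Note: WHERE filters rows before grouping.

Result:
  Clothing: 2
  Sports: 2
  Tools: 2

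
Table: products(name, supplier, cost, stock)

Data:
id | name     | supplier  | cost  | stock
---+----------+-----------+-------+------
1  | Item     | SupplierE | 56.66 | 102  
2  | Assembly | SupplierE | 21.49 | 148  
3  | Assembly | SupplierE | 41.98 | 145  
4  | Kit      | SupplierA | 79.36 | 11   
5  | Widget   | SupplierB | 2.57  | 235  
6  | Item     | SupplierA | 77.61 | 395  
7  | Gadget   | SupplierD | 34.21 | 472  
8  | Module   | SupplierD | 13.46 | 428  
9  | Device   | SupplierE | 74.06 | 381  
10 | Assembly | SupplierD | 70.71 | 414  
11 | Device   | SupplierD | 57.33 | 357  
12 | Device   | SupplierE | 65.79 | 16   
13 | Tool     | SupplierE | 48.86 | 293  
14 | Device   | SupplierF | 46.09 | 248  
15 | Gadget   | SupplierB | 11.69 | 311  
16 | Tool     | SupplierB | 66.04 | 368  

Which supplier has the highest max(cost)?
SELECT supplier, MAX(cost) as val
FROM products
GROUP BY supplier
ORDER BY val DESC
LIMIT 1

Result: SupplierA with max(cost) = 79.36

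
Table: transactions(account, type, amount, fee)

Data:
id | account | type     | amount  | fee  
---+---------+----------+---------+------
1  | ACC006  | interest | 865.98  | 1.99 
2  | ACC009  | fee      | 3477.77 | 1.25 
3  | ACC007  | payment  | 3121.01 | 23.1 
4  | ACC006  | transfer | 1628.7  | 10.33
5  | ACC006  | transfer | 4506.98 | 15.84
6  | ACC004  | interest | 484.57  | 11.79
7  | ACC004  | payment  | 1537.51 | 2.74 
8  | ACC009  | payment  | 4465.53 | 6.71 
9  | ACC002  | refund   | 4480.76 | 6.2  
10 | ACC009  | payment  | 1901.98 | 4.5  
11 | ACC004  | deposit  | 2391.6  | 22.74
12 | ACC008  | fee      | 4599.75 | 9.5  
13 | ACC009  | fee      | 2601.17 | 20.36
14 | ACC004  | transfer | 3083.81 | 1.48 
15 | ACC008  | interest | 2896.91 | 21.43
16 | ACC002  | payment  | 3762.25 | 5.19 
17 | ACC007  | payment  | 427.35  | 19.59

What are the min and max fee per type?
SELECT type, MIN(fee), MAX(fee)
FROM transactions
GROUP BY type

Result:
  deposit: min=22.74, max=22.74
  fee: min=1.25, max=20.36
  interest: min=1.99, max=21.43
  payment: min=2.74, max=23.10
  refund: min=6.20, max=6.20
  transfer: min=1.48, max=15.84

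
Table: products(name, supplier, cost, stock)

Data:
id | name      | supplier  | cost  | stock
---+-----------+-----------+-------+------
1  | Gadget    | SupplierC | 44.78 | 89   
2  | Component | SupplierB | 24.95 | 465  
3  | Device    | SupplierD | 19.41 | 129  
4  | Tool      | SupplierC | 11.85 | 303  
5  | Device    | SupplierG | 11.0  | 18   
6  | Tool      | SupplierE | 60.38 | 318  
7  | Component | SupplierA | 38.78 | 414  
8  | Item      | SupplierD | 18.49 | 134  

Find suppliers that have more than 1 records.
SELECT supplier, COUNT(*) as cnt
FROM products
GROUP BY supplier
HAVING COUNT(*) > 1

Result:
  SupplierC: 2
  SupplierD: 2

Note: HAVING filters groups after aggregation, WHERE filters rows before.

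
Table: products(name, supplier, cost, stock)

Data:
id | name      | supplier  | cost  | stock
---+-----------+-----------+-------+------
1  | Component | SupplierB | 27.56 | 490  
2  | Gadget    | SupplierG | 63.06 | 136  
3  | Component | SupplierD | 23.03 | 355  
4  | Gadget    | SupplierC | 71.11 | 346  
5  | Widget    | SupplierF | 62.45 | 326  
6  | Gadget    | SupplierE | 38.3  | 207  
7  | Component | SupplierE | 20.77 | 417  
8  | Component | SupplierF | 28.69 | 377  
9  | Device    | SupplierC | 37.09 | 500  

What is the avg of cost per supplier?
SELECT supplier, AVG(cost) as result
FROM products
GROUP BY supplier

Result:
  SupplierB: 27.56
  SupplierC: 54.10
  SupplierD: 23.03
  SupplierE: 29.54
  SupplierF: 45.57
  SupplierG: 63.06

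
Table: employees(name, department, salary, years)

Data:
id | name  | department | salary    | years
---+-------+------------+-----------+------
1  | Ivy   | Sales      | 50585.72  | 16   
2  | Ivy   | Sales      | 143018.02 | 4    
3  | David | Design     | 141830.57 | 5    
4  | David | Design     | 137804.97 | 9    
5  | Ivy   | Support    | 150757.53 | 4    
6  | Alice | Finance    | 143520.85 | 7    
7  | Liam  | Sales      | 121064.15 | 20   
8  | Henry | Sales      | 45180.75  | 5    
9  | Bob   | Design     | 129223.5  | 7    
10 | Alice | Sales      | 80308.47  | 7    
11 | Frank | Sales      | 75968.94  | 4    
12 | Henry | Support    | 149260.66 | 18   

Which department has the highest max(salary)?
SELECT department, MAX(salary) as val
FROM employees
GROUP BY department
ORDER BY val DESC
LIMIT 1

Result: Support with max(salary) = 150757.53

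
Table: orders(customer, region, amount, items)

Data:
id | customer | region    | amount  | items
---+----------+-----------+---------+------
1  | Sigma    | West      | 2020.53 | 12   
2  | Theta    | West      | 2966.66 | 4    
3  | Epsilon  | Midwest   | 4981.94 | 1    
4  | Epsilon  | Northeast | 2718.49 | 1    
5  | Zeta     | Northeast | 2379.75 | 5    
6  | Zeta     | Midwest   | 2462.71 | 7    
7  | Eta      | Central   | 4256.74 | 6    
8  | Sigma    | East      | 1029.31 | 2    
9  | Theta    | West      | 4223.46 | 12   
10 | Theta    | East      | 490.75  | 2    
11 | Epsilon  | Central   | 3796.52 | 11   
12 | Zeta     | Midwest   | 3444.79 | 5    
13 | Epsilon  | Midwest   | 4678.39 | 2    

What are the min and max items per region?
SELECT region, MIN(items), MAX(items)
FROM orders
GROUP BY region

Result:
  Central: min=6, max=11
  East: min=2, max=2
  Midwest: min=1, max=7
  Northeast: min=1, max=5
  West: min=4, max=12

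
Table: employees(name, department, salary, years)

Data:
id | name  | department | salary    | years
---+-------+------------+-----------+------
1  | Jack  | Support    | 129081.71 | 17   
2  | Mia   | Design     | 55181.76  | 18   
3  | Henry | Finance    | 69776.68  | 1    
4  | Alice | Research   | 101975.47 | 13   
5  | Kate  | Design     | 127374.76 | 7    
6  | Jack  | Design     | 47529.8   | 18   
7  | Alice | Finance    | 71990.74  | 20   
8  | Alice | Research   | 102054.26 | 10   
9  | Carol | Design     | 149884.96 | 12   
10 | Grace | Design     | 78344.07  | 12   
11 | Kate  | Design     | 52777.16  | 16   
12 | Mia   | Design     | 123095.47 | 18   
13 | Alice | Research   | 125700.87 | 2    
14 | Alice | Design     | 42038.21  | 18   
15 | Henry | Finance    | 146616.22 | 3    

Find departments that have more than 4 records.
SELECT department, COUNT(*) as cnt
FROM employees
GROUP BY department
HAVING COUNT(*) > 4

Result:
  Design: 8

Note: HAVING filters groups after aggregation, WHERE filters rows before.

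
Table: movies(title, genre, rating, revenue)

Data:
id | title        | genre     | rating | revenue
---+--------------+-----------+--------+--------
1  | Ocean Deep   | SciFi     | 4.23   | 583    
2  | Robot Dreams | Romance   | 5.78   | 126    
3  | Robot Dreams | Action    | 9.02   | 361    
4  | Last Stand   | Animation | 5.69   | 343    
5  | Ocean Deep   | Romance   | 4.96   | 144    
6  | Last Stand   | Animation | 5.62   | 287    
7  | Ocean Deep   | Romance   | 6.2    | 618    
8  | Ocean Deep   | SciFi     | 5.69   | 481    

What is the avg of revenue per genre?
SELECT genre, AVG(revenue) as result
FROM movies
GROUP BY genre

Result:
  Action: 361.00
  Animation: 315.00
  Romance: 296.00
  SciFi: 532.00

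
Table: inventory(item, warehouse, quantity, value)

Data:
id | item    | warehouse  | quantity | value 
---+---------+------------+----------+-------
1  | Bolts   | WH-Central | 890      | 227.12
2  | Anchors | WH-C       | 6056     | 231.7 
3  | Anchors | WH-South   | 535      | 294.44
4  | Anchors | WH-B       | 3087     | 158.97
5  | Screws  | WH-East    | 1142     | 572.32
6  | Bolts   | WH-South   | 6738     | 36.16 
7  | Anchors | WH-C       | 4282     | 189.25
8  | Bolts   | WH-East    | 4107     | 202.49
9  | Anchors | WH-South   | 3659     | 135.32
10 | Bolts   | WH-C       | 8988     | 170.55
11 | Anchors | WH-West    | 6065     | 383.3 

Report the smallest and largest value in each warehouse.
SELECT warehouse, MIN(value), MAX(value)
FROM inventory
GROUP BY warehouse

Result:
  WH-B: min=158.97, max=158.97
  WH-C: min=170.55, max=231.70
  WH-Central: min=227.12, max=227.12
  WH-East: min=202.49, max=572.32
  WH-South: min=36.16, max=294.44
  WH-West: min=383.30, max=383.30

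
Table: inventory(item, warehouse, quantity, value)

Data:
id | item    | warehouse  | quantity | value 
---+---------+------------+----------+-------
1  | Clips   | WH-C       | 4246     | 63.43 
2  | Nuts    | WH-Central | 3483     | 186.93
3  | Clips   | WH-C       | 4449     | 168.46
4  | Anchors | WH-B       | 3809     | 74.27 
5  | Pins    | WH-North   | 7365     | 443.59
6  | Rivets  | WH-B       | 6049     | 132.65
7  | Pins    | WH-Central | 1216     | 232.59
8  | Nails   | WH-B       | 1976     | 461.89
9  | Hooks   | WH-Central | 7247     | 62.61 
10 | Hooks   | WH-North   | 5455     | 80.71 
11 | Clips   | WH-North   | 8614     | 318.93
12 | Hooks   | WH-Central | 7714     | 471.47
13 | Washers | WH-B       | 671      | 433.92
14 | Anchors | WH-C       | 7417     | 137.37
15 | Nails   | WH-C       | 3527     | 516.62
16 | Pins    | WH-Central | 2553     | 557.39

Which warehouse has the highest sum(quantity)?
SELECT warehouse, SUM(quantity) as val
FROM inventory
GROUP BY warehouse
ORDER BY val DESC
LIMIT 1

Result: WH-Central with sum(quantity) = 22213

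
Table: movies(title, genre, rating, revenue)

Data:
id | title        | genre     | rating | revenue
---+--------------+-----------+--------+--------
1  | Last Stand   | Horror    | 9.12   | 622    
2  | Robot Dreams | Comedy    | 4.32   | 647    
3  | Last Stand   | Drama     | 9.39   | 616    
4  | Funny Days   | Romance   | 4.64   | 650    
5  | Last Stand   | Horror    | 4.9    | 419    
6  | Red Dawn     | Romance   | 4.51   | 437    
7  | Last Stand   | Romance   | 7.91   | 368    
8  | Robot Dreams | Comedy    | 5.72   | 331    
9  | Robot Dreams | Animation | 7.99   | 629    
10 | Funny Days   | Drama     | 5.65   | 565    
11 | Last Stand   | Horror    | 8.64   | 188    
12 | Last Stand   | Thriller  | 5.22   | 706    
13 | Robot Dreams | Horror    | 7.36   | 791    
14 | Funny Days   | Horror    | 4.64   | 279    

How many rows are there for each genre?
SELECT genre, COUNT(*) as count
FROM movies
GROUP BY genre

Result:
  Animation: 1
  Comedy: 2
  Drama: 2
  Horror: 5
  Romance: 3
  Thriller: 1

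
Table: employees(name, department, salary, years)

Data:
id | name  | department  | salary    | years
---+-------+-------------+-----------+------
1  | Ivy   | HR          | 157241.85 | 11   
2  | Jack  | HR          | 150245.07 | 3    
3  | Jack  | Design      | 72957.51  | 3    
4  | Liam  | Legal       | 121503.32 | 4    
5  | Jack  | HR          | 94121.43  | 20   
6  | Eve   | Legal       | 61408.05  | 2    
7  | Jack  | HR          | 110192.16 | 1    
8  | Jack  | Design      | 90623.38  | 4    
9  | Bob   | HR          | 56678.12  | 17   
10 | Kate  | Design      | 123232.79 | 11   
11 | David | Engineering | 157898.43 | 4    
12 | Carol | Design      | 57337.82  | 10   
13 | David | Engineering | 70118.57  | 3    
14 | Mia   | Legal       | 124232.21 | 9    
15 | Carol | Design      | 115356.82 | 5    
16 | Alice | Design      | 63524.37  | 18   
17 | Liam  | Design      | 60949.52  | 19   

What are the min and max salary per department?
SELECT department, MIN(salary), MAX(salary)
FROM employees
GROUP BY department

Result:
  Design: min=57337.82, max=123232.79
  Engineering: min=70118.57, max=157898.43
  HR: min=56678.12, max=157241.85
  Legal: min=61408.05, max=124232.21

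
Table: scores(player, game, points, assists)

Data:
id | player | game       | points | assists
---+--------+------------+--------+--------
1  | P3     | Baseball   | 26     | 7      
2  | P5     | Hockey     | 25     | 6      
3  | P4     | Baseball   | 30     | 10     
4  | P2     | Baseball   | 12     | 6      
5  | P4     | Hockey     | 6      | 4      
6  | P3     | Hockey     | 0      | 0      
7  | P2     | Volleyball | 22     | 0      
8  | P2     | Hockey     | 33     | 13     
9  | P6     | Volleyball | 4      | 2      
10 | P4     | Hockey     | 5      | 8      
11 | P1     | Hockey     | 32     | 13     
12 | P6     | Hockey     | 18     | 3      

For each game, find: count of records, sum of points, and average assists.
SELECT game,
       COUNT(*) as cnt,
       SUM(points) as total_points,
       AVG(assists) as avg_assists
FROM scores
GROUP BY game

Result:
  Baseball: 3 records, 68 total points, 7.67 avg assists
  Hockey: 7 records, 119 total points, 6.71 avg assists
  Volleyball: 2 records, 26 total points, 1.00 avg assists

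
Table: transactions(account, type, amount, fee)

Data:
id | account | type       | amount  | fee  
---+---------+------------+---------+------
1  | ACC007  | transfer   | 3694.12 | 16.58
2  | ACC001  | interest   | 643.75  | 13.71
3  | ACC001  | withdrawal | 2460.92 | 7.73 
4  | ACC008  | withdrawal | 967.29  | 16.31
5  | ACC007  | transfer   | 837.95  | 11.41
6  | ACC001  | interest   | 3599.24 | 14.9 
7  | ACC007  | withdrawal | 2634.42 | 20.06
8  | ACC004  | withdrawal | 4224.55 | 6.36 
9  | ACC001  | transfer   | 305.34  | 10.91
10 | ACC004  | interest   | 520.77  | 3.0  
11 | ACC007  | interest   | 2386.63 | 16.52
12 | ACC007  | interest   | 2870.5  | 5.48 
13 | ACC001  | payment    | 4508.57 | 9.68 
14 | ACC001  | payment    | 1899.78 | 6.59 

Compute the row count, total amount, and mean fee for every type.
SELECT type,
       COUNT(*) as cnt,
       SUM(amount) as total_amount,
       AVG(fee) as avg_fee
FROM transactions
GROUP BY type

Result:
  interest: 5 records, 10020.89 total amount, 10.72 avg fee
  payment: 2 records, 6408.35 total amount, 8.14 avg fee
  transfer: 3 records, 4837.41 total amount, 12.97 avg fee
  withdrawal: 4 records, 10287.18 total amount, 12.62 avg fee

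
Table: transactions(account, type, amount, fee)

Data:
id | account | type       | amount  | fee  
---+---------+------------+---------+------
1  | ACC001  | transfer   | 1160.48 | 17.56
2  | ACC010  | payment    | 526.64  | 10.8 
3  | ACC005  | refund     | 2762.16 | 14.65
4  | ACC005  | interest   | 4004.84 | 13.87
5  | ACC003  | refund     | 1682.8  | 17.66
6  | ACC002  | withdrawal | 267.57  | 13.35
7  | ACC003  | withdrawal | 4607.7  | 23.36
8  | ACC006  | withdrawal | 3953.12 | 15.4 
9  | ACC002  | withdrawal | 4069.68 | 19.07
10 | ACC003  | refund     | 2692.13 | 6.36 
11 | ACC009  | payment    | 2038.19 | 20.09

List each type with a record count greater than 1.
SELECT type, COUNT(*) as cnt
FROM transactions
GROUP BY type
HAVING COUNT(*) > 1

Result:
  payment: 2
  refund: 3
  withdrawal: 4

Note: HAVING filters groups after aggregation, WHERE filters rows before.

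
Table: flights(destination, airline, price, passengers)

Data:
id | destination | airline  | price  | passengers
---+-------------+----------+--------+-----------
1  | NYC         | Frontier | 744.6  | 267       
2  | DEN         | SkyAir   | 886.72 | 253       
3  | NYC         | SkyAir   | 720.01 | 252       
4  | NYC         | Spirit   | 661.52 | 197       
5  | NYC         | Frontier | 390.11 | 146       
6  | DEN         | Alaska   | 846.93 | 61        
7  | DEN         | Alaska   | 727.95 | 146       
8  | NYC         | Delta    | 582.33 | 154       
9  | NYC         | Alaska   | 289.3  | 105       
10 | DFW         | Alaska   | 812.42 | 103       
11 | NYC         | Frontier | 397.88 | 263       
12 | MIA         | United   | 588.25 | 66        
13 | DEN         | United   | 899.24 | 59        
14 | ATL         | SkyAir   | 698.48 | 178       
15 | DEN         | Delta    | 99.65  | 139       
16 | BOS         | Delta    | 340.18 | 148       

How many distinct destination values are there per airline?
SELECT airline, COUNT(DISTINCT destination)
FROM flights
GROUP BY airline

Result:
  Alaska: 3 distinct
  Delta: 3 distinct
  Frontier: 1 distinct
  SkyAir: 3 distinct
  Spirit: 1 distinct
  United: 2 distinct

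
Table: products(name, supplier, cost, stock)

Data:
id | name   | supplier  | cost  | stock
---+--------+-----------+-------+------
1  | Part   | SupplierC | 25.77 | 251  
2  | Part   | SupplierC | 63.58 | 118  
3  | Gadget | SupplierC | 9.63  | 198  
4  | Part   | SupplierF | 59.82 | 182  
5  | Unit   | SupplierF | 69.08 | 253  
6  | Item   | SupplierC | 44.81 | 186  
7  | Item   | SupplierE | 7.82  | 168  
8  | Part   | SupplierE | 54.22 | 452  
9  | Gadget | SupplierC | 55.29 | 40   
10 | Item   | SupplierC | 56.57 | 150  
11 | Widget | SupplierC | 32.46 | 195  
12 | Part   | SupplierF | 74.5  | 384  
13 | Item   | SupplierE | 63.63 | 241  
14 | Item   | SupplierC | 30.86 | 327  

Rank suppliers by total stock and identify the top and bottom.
SELECT supplier, SUM(stock)
FROM products
GROUP BY supplier
ORDER BY SUM(stock)

All groups:
  SupplierF: 819
  SupplierE: 861
  SupplierC: 1465

Highest: SupplierC (1465)
Lowest: SupplierF (819)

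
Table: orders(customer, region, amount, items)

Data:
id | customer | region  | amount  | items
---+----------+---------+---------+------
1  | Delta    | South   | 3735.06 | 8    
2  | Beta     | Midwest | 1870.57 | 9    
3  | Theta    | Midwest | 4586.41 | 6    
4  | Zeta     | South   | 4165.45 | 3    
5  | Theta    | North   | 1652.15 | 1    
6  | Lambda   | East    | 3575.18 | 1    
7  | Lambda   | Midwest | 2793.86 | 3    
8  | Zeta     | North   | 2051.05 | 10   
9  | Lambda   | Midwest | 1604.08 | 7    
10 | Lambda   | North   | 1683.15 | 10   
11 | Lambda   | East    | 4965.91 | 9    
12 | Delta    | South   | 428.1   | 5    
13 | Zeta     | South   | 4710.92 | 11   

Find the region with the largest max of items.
SELECT region, MAX(items) as val
FROM orders
GROUP BY region
ORDER BY val DESC
LIMIT 1

Result: South with max(items) = 11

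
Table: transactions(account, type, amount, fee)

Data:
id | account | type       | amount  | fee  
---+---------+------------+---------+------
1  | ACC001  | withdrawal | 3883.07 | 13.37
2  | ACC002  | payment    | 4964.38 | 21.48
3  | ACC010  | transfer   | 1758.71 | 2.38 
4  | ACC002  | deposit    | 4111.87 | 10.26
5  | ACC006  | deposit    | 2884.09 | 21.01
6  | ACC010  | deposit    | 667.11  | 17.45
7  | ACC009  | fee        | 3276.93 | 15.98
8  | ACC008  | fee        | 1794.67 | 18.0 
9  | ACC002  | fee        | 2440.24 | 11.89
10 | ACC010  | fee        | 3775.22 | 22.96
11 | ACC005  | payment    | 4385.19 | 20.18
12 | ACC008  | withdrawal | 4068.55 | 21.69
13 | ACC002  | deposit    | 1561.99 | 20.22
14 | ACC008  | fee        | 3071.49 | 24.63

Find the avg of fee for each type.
SELECT type, AVG(fee) as result
FROM transactions
GROUP BY type

Result:
  deposit: 17.24
  fee: 18.69
  payment: 20.83
  transfer: 2.38
  withdrawal: 17.53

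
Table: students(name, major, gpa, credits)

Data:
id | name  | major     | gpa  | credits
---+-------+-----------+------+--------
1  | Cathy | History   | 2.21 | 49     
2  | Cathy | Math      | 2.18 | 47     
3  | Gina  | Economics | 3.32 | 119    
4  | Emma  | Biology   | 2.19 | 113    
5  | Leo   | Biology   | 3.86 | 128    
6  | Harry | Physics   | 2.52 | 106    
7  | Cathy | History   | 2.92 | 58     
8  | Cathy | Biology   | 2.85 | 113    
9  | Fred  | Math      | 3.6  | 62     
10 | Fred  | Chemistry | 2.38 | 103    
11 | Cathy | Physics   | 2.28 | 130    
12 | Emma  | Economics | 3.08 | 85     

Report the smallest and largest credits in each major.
SELECT major, MIN(credits), MAX(credits)
FROM students
GROUP BY major

Result:
  Biology: min=113, max=128
  Chemistry: min=103, max=103
  Economics: min=85, max=119
  History: min=49, max=58
  Math: min=47, max=62
  Physics: min=106, max=130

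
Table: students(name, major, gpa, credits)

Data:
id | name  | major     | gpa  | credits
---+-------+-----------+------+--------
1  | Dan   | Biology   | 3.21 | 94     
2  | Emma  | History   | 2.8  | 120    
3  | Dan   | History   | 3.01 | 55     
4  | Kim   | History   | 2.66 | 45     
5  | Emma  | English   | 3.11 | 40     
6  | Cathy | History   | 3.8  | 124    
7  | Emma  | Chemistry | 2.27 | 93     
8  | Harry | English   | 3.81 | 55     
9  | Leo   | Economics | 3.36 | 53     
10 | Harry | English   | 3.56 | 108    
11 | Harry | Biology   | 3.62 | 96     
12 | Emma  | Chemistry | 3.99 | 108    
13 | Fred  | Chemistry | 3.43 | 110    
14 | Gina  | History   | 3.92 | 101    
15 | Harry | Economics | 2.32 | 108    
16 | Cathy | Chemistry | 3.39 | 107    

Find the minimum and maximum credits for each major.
SELECT major, MIN(credits), MAX(credits)
FROM students
GROUP BY major

Result:
  Biology: min=94, max=96
  Chemistry: min=93, max=110
  Economics: min=53, max=108
  English: min=40, max=108
  History: min=45, max=124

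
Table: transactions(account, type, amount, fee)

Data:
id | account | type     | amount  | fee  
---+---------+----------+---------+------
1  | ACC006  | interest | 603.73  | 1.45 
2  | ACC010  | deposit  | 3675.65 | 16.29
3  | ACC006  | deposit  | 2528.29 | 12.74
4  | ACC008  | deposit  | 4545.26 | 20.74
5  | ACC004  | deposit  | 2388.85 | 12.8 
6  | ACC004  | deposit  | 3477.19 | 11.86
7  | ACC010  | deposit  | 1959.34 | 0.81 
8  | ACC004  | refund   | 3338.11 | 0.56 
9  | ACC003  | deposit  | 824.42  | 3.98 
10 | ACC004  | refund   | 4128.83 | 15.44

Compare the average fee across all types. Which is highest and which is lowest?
SELECT type, AVG(fee)
FROM transactions
GROUP BY type
ORDER BY AVG(fee)

All groups:
  interest: 1.45
  refund: 8.00
  deposit: 11.32

Highest: deposit (11.32)
Lowest: interest (1.45)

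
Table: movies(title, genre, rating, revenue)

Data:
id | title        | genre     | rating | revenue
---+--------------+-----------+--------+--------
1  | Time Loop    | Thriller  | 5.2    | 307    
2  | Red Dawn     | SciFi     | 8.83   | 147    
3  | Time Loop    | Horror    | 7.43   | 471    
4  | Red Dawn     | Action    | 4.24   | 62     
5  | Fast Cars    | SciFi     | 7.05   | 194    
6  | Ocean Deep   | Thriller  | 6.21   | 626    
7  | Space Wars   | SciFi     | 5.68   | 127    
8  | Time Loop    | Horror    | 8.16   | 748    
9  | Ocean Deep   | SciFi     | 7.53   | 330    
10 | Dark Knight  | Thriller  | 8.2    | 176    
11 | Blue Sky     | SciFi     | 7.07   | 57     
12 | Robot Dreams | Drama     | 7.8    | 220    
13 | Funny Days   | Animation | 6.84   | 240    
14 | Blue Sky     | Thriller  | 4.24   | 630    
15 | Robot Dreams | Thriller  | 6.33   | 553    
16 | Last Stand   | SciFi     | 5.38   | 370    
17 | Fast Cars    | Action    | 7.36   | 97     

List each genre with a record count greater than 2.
SELECT genre, COUNT(*) as cnt
FROM movies
GROUP BY genre
HAVING COUNT(*) > 2

Result:
  SciFi: 6
  Thriller: 5

Note: HAVING filters groups after aggregation, WHERE filters rows before.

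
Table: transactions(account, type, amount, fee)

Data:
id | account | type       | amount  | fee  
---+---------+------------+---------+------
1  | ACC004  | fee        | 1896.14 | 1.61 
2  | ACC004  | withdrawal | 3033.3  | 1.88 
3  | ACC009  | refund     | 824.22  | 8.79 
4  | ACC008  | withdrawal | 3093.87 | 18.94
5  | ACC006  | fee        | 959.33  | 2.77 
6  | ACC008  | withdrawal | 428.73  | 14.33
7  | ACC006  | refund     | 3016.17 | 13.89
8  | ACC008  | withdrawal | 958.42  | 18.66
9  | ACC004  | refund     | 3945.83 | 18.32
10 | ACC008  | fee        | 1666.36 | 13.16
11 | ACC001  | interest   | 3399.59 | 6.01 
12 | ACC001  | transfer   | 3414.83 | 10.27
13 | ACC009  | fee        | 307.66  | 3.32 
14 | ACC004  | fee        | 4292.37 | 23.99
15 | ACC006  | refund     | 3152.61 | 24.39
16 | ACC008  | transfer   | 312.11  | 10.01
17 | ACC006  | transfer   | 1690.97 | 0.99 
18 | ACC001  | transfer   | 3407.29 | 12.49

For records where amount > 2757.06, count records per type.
SELECT type, COUNT(*)
FROM transactions
WHERE amount > 2757.06
GROUP BY type

Note: WHERE filters rows before grouping.

Result:
  fee: 1
  interest: 1
  refund: 3
  transfer: 2
  withdrawal: 2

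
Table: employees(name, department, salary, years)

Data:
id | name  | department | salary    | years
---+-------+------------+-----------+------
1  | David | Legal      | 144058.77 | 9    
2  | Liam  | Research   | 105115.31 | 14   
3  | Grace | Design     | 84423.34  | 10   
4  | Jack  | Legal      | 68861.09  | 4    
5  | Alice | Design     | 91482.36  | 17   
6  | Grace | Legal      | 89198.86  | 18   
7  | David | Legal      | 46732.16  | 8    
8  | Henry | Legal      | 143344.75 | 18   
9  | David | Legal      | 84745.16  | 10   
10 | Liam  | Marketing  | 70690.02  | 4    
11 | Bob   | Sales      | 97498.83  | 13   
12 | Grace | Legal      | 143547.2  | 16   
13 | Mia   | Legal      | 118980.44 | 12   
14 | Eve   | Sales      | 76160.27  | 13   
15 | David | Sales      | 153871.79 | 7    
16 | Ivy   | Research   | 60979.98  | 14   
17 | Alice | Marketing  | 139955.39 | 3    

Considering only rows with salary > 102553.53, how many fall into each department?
SELECT department, COUNT(*)
FROM employees
WHERE salary > 102553.53
GROUP BY department

Note: WHERE filters rows before grouping.

Result:
  Legal: 4
  Marketing: 1
  Research: 1
  Sales: 1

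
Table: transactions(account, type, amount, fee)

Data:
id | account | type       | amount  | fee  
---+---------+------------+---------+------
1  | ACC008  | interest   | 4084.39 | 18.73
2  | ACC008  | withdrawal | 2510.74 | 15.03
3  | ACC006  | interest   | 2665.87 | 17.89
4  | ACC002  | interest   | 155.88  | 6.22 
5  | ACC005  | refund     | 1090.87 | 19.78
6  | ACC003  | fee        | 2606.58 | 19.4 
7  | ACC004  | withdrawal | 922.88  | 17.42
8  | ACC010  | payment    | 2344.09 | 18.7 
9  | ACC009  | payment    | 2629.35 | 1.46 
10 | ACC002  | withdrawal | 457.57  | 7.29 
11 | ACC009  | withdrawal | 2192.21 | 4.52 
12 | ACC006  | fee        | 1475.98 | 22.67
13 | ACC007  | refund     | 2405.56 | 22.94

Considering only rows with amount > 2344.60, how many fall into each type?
SELECT type, COUNT(*)
FROM transactions
WHERE amount > 2344.60
GROUP BY type

Note: WHERE filters rows before grouping.

Result:
  fee: 1
  interest: 2
  payment: 1
  refund: 1
  withdrawal: 1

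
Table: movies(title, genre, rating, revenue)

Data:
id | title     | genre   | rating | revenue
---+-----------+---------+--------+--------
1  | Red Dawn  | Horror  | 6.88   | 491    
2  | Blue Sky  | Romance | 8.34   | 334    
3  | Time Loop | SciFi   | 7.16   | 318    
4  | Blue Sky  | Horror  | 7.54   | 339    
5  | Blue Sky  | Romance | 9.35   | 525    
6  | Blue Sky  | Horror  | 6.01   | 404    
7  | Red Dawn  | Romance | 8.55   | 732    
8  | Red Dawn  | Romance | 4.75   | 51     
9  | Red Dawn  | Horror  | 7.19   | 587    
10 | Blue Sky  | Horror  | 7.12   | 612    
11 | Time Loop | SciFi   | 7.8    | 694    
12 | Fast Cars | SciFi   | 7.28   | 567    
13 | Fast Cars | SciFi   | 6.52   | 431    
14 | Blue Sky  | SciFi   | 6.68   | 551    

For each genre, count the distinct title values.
SELECT genre, COUNT(DISTINCT title)
FROM movies
GROUP BY genre

Result:
  Horror: 2 distinct
  Romance: 2 distinct
  SciFi: 3 distinct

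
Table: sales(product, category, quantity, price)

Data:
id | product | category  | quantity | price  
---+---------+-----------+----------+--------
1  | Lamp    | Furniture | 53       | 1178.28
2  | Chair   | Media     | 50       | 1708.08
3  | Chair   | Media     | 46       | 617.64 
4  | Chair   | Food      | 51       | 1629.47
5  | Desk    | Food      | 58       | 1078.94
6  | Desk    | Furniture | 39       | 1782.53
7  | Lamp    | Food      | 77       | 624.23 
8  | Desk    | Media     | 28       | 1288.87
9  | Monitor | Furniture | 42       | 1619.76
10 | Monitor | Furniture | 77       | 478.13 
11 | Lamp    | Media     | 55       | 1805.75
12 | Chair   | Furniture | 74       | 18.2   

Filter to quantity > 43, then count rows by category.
SELECT category, COUNT(*)
FROM sales
WHERE quantity > 43
GROUP BY category

Note: WHERE filters rows before grouping.

Result:
  Food: 3
  Furniture: 3
  Media: 3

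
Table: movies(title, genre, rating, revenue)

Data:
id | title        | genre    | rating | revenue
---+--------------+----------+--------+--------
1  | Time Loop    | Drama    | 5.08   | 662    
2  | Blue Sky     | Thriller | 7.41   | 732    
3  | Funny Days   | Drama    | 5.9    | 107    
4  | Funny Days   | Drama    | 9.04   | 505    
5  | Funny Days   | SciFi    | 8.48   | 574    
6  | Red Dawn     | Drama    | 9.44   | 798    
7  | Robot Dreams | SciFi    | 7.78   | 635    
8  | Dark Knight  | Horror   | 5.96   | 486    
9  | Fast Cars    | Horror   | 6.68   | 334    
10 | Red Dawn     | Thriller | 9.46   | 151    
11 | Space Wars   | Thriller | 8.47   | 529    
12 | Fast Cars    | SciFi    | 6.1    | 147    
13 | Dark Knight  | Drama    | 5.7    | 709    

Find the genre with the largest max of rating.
SELECT genre, MAX(rating) as val
FROM movies
GROUP BY genre
ORDER BY val DESC
LIMIT 1

Result: Thriller with max(rating) = 9.46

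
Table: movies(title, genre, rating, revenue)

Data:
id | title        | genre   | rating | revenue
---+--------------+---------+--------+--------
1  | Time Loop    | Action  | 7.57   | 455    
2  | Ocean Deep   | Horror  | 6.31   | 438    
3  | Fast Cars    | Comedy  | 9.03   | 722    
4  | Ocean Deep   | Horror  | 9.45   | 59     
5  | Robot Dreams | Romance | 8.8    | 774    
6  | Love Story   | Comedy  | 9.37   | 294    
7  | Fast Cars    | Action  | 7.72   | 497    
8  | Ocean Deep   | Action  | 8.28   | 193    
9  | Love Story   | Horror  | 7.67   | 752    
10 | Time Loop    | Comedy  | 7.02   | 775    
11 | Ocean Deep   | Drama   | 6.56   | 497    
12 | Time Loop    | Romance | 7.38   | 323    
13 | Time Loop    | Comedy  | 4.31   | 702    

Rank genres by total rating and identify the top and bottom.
SELECT genre, SUM(rating)
FROM movies
GROUP BY genre
ORDER BY SUM(rating)

All groups:
  Drama: 6.56
  Romance: 16.18
  Horror: 23.43
  Action: 23.57
  Comedy: 29.73

Highest: Comedy (29.73)
Lowest: Drama (6.56)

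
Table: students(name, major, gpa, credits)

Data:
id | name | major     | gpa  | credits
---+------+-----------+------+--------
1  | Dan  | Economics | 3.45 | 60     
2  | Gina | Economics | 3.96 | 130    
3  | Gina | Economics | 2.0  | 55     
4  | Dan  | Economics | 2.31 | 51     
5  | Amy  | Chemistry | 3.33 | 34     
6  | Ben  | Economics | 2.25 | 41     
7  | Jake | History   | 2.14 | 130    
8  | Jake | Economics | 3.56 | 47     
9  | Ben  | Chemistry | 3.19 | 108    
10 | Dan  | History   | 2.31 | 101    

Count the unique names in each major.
SELECT major, COUNT(DISTINCT name)
FROM students
GROUP BY major

Result:
  Chemistry: 2 distinct
  Economics: 4 distinct
  History: 2 distinct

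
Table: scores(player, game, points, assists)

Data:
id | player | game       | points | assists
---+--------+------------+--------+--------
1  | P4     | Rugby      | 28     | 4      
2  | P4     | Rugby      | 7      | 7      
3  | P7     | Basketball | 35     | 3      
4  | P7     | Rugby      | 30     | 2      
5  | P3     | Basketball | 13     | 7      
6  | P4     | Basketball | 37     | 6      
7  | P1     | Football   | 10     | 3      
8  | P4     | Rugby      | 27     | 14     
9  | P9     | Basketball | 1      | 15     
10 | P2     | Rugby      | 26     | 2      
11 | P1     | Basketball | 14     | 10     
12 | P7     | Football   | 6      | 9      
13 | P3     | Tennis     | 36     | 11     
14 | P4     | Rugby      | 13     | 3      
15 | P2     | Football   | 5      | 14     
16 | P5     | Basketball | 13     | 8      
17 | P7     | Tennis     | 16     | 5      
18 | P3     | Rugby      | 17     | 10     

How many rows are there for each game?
SELECT game, COUNT(*) as count
FROM scores
GROUP BY game

Result:
  Basketball: 6
  Football: 3
  Rugby: 7
  Tennis: 2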